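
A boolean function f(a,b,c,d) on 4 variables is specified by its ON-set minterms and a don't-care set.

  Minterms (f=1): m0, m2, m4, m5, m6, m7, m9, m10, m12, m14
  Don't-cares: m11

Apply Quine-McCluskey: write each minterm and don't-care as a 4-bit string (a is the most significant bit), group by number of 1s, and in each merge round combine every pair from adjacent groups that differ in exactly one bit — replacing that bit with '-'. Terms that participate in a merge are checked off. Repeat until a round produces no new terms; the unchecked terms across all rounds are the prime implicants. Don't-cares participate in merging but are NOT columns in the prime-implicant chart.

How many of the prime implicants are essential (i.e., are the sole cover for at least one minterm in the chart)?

4

Round 0: 0000✓ 0010✓ 0100✓ 0101✓ 0110✓ 0111✓ 1001✓ 1010✓ 1011✓ 1100✓ 1110✓
Round 1: -010✓ -100✓ -110✓ 0-00✓ 0-10✓ 00-0✓ 01-0✓ 01-1✓ 010-✓ 011-✓ 1-10✓ 10-1 101- 11-0✓
Round 2: --10 -1-0 0--0 01--
PIs = {--10, -1-0, 0--0, 01--, 10-1, 101-}
Coverage chart:
  m0: 0--0 ←essential
  m2: --10,0--0
  m4: -1-0,0--0,01--
  m5: 01-- ←essential
  m6: --10,-1-0,0--0,01--
  m7: 01-- ←essential
  m9: 10-1 ←essential
  m10: --10,101-
  m12: -1-0 ←essential
  m14: --10,-1-0
Essential: -1-0, 0--0, 01--, 10-1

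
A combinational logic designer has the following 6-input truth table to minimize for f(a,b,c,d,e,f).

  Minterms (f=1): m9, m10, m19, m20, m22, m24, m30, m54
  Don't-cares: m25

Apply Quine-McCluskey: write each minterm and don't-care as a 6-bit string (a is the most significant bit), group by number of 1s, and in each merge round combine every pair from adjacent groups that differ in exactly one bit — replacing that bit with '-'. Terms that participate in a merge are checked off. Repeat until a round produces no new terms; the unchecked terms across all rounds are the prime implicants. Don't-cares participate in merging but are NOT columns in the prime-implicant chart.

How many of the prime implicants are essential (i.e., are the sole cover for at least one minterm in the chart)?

Round 0: 001001✓ 001010 010011 010100✓ 010110✓ 011000✓ 011001✓ 011110✓ 110110✓
Round 1: -10110 0-1001 01-110 0101-0 01100-
PIs = {-10110, 0-1001, 001010, 01-110, 010011, 0101-0, 01100-}
Coverage chart:
  m9: 0-1001 ←essential
  m10: 001010 ←essential
  m19: 010011 ←essential
  m20: 0101-0 ←essential
  m22: -10110,01-110,0101-0
  m24: 01100- ←essential
  m30: 01-110 ←essential
  m54: -10110 ←essential
Essential: -10110, 0-1001, 001010, 01-110, 010011, 0101-0, 01100-

7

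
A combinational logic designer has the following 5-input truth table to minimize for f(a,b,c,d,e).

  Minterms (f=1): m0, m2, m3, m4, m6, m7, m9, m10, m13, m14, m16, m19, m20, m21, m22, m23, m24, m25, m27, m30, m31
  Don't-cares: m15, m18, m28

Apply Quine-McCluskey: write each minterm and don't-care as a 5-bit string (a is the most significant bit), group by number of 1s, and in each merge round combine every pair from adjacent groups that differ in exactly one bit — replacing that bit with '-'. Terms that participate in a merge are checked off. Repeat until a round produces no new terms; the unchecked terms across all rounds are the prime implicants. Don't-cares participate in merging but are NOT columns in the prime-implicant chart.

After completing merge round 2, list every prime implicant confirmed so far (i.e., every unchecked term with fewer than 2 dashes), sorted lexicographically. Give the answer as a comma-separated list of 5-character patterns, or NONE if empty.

[col 0] 00000*, 00010*, 00011*, 00100*, 00110*, 00111*, 01001*, 01010*, 01101*, 01110*, 01111*, 10000*, 10010*, 10011*, 10100*, 10101*, 10110*, 10111*, 11000*, 11001*, 11011*, 11100*, 11110*, 11111*
[col 1] -0000*, -0010*, -0011*, -0100*, -0110*, -0111*, -1001, -1110*, -1111*, 0-010*, 0-110*, 0-111*, 00-00*, 00-10*, 00-11*, 000-0*, 0001-*, 001-0*, 0011-*, 01-01, 01-10*, 011-1, 0111-*, 1-000*, 1-011*, 1-100*, 1-110*, 1-111*, 10-00*, 10-10*, 10-11*, 100-0*, 1001-*, 101-0*, 101-1*, 1010-*, 1011-*, 11-00*, 11-11*, 110-1, 1100-, 111-0*, 1111-*
[col 2] --110*, --111*, -0-00*, -0-10*, -0-11*, -00-0*, -001-*, -01-0*, -011-*, -111-*, 0--10, 0-11-*, 00--0*, 00-1-*, 1--00, 1--11, 1-1-0, 1-11-*, 10--0*, 10-1-*, 101--
[col 3] --11-, -0--0, -0-1-
Prime implicants: --11-, -0--0, -0-1-, -1001, 0--10, 01-01, 011-1, 1--00, 1--11, 1-1-0, 101--, 110-1, 1100-

-1001, 01-01, 011-1, 110-1, 1100-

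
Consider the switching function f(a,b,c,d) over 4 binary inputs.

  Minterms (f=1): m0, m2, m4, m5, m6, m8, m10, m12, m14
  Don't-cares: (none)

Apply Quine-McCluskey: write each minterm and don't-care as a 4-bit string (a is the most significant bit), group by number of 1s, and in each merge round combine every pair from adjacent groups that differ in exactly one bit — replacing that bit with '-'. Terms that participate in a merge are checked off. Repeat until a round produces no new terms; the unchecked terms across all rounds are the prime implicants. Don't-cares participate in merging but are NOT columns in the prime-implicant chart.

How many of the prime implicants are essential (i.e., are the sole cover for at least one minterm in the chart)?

2

[col 0] 0000*, 0010*, 0100*, 0101*, 0110*, 1000*, 1010*, 1100*, 1110*
[col 1] -000*, -010*, -100*, -110*, 0-00*, 0-10*, 00-0*, 01-0*, 010-, 1-00*, 1-10*, 10-0*, 11-0*
[col 2] --00*, --10*, -0-0*, -1-0*, 0--0*, 1--0*
[col 3] ---0
Prime implicants: ---0, 010-
PI chart (minterm → PIs covering it):
  0 | ---0  (sole → essential)
  2 | ---0  (sole → essential)
  4 | ---0,010-
  5 | 010-  (sole → essential)
  6 | ---0  (sole → essential)
  8 | ---0  (sole → essential)
  10 | ---0  (sole → essential)
  12 | ---0  (sole → essential)
  14 | ---0  (sole → essential)
Essential prime implicants: ---0, 010-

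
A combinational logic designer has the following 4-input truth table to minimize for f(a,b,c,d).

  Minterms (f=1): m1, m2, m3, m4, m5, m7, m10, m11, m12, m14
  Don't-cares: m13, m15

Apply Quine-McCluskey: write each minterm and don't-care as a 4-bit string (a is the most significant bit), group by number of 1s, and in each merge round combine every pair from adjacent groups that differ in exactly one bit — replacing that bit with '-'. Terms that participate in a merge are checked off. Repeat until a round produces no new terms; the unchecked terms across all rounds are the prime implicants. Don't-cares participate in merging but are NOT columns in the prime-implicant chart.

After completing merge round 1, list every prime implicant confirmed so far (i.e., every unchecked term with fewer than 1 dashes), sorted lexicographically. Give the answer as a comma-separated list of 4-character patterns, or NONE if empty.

[col 0] 0001*, 0010*, 0011*, 0100*, 0101*, 0111*, 1010*, 1011*, 1100*, 1101*, 1110*, 1111*
[col 1] -010*, -011*, -100*, -101*, -111*, 0-01*, 0-11*, 00-1*, 001-*, 01-1*, 010-*, 1-10*, 1-11*, 101-*, 11-0*, 11-1*, 110-*, 111-*
[col 2] --11, -01-, -1-1, -10-, 0--1, 1-1-, 11--
Prime implicants: --11, -01-, -1-1, -10-, 0--1, 1-1-, 11--

NONE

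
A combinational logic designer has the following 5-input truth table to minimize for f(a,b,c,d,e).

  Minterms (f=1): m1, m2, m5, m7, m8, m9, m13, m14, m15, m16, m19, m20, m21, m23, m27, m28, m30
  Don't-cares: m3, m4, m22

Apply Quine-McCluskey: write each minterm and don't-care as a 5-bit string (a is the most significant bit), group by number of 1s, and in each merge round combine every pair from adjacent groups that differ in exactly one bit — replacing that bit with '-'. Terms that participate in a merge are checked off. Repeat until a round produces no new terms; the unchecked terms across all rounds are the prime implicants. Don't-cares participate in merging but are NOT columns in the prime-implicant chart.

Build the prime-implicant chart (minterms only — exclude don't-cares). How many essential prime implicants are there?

5

Round 0: 00001✓ 00010✓ 00011✓ 00100✓ 00101✓ 00111✓ 01000✓ 01001✓ 01101✓ 01110✓ 01111✓ 10000✓ 10011✓ 10100✓ 10101✓ 10110✓ 10111✓ 11011✓ 11100✓ 11110✓
Round 1: -0011✓ -0100✓ -0101✓ -0111✓ -1110 0-001✓ 0-101✓ 0-111✓ 00-01✓ 00-11✓ 000-1✓ 0001- 001-1✓ 0010-✓ 01-01✓ 0100- 011-1✓ 0111- 1-011 1-100✓ 1-110✓ 10-00 10-11✓ 101-0✓ 101-1✓ 1010-✓ 1011-✓ 111-0✓
Round 2: -0-11 -01-1 -010- 0--01 0-1-1 00--1 1-1-0 101--
PIs = {-0-11, -01-1, -010-, -1110, 0--01, 0-1-1, 00--1, 0001-, 0100-, 0111-, 1-011, 1-1-0, 10-00, 101--}
Coverage chart:
  m1: 0--01,00--1
  m2: 0001- ←essential
  m5: -01-1,-010-,0--01,0-1-1,00--1
  m7: -0-11,-01-1,0-1-1,00--1
  m8: 0100- ←essential
  m9: 0--01,0100-
  m13: 0--01,0-1-1
  m14: -1110,0111-
  m15: 0-1-1,0111-
  m16: 10-00 ←essential
  m19: -0-11,1-011
  m20: -010-,1-1-0,10-00,101--
  m21: -01-1,-010-,101--
  m23: -0-11,-01-1,101--
  m27: 1-011 ←essential
  m28: 1-1-0 ←essential
  m30: -1110,1-1-0
Essential: 0001-, 0100-, 1-011, 1-1-0, 10-00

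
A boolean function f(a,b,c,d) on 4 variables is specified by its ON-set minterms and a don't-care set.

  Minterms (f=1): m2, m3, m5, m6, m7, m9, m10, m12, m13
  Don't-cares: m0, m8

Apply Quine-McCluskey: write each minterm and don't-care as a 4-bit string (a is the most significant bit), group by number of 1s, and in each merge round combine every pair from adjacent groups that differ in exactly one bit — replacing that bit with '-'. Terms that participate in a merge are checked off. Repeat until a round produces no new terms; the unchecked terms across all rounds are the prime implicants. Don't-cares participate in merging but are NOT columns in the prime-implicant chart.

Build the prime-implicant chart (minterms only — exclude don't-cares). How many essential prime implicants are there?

3

[col 0] 0000*, 0010*, 0011*, 0101*, 0110*, 0111*, 1000*, 1001*, 1010*, 1100*, 1101*
[col 1] -000*, -010*, -101, 0-10*, 0-11*, 00-0*, 001-*, 01-1, 011-*, 1-00*, 1-01*, 10-0*, 100-*, 110-*
[col 2] -0-0, 0-1-, 1-0-
Prime implicants: -0-0, -101, 0-1-, 01-1, 1-0-
PI chart (minterm → PIs covering it):
  2 | -0-0,0-1-
  3 | 0-1-  (sole → essential)
  5 | -101,01-1
  6 | 0-1-  (sole → essential)
  7 | 0-1-,01-1
  9 | 1-0-  (sole → essential)
  10 | -0-0  (sole → essential)
  12 | 1-0-  (sole → essential)
  13 | -101,1-0-
Essential prime implicants: -0-0, 0-1-, 1-0-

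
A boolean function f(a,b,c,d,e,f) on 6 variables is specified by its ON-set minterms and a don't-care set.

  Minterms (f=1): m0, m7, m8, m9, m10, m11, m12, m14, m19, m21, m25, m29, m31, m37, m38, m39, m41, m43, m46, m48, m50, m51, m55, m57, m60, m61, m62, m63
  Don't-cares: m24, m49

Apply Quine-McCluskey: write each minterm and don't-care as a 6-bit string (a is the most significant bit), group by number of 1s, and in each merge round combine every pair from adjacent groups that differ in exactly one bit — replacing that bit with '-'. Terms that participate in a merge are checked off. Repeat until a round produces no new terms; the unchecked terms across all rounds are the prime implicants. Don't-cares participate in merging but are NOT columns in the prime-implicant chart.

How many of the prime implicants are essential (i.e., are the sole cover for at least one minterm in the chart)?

Round 0: 000000✓ 000111✓ 001000✓ 001001✓ 001010✓ 001011✓ 001100✓ 001110✓ 010011✓ 010101✓ 011000✓ 011001✓ 011101✓ 011111✓ 100101✓ 100110✓ 100111✓ 101001✓ 101011✓ 101110✓ 110000✓ 110001✓ 110010✓ 110011✓ 110111✓ 111001✓ 111100✓ 111101✓ 111110✓ 111111✓
Round 1: -00111 -01001✓ -01011✓ -01110 -10011 -11001✓ -11101✓ -11111✓ 0-1000✓ 0-1001✓ 00-000 001-00✓ 001-10✓ 0010-0✓ 0010-1✓ 00100-✓ 00101-✓ 0011-0✓ 01-101 011-01✓ 01100-✓ 0111-1✓ 1-0111 1-1001✓ 1-1110 10-110 1001-1 10011- 1010-1✓ 11-001 11-111 110-11 1100-0✓ 1100-1✓ 11000-✓ 11001-✓ 111-01✓ 1111-0✓ 1111-1✓ 11110-✓ 11111-✓
Round 2: --1001 -010-1 -11-01 -111-1 0-100- 001--0 0010-- 1100-- 1111--
PIs = {--1001, -00111, -010-1, -01110, -10011, -11-01, -111-1, 0-100-, 00-000, 001--0, 0010--, 01-101, 1-0111, 1-1110, 10-110, 1001-1, 10011-, 11-001, 11-111, 110-11, 1100--, 1111--}
Coverage chart:
  m0: 00-000 ←essential
  m7: -00111 ←essential
  m8: 0-100-,00-000,001--0,0010--
  m9: --1001,-010-1,0-100-,0010--
  m10: 001--0,0010--
  m11: -010-1,0010--
  m12: 001--0 ←essential
  m14: -01110,001--0
  m19: -10011 ←essential
  m21: 01-101 ←essential
  m25: --1001,-11-01,0-100-
  m29: -11-01,-111-1,01-101
  m31: -111-1 ←essential
  m37: 1001-1 ←essential
  m38: 10-110,10011-
  m39: -00111,1-0111,1001-1,10011-
  m41: --1001,-010-1
  m43: -010-1 ←essential
  m46: -01110,1-1110,10-110
  m48: 1100-- ←essential
  m50: 1100-- ←essential
  m51: -10011,110-11,1100--
  m55: 1-0111,11-111,110-11
  m57: --1001,-11-01,11-001
  m60: 1111-- ←essential
  m61: -11-01,-111-1,1111--
  m62: 1-1110,1111--
  m63: -111-1,11-111,1111--
Essential: -00111, -010-1, -10011, -111-1, 00-000, 001--0, 01-101, 1001-1, 1100--, 1111--

10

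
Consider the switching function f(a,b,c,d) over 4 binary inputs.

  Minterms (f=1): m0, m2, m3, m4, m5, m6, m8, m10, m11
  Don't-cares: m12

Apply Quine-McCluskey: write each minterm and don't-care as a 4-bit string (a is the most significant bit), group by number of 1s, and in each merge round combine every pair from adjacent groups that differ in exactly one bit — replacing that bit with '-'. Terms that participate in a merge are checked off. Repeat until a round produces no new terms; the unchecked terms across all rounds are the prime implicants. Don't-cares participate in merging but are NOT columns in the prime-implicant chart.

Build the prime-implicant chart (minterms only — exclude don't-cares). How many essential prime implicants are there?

3

Round 0: 0000✓ 0010✓ 0011✓ 0100✓ 0101✓ 0110✓ 1000✓ 1010✓ 1011✓ 1100✓
Round 1: -000✓ -010✓ -011✓ -100✓ 0-00✓ 0-10✓ 00-0✓ 001-✓ 01-0✓ 010- 1-00✓ 10-0✓ 101-✓
Round 2: --00 -0-0 -01- 0--0
PIs = {--00, -0-0, -01-, 0--0, 010-}
Coverage chart:
  m0: --00,-0-0,0--0
  m2: -0-0,-01-,0--0
  m3: -01- ←essential
  m4: --00,0--0,010-
  m5: 010- ←essential
  m6: 0--0 ←essential
  m8: --00,-0-0
  m10: -0-0,-01-
  m11: -01- ←essential
Essential: -01-, 0--0, 010-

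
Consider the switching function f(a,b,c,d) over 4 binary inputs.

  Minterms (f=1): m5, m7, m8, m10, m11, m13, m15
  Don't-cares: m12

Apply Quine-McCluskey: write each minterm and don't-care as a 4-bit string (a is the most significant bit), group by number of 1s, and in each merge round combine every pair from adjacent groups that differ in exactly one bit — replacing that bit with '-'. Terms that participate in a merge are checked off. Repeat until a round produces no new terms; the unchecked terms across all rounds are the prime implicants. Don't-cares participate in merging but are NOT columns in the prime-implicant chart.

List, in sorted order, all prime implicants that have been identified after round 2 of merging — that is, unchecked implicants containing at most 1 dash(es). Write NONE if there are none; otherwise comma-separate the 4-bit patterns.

[col 0] 0101*, 0111*, 1000*, 1010*, 1011*, 1100*, 1101*, 1111*
[col 1] -101*, -111*, 01-1*, 1-00, 1-11, 10-0, 101-, 11-1*, 110-
[col 2] -1-1
Prime implicants: -1-1, 1-00, 1-11, 10-0, 101-, 110-

1-00, 1-11, 10-0, 101-, 110-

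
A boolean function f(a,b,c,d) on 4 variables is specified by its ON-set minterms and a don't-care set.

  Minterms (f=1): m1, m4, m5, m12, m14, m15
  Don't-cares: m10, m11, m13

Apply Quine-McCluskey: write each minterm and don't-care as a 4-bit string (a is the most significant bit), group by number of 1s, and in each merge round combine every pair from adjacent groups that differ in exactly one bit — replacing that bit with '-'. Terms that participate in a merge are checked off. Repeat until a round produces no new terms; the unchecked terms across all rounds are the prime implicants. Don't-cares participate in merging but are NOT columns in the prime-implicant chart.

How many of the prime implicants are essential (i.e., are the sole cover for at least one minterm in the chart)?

size-2^0 implicants → 0001(✓)  0100(✓)  0101(✓)  1010(✓)  1011(✓)  1100(✓)  1101(✓)  1110(✓)  1111(✓)
size-2^1 implicants → -100(✓)  -101(✓)  0-01  010-(✓)  1-10(✓)  1-11(✓)  101-(✓)  11-0(✓)  11-1(✓)  110-(✓)  111-(✓)
size-2^2 implicants → -10-  1-1-  11--
Unchecked terms (primes): -10-, 0-01, 1-1-, 11--
Minterm coverage:
  m1 ⊆ 0-01 [E]
  m4 ⊆ -10- [E]
  m5 ⊆ -10-,0-01
  m12 ⊆ -10-,11--
  m14 ⊆ 1-1-,11--
  m15 ⊆ 1-1-,11--
E = {-10-, 0-01}

2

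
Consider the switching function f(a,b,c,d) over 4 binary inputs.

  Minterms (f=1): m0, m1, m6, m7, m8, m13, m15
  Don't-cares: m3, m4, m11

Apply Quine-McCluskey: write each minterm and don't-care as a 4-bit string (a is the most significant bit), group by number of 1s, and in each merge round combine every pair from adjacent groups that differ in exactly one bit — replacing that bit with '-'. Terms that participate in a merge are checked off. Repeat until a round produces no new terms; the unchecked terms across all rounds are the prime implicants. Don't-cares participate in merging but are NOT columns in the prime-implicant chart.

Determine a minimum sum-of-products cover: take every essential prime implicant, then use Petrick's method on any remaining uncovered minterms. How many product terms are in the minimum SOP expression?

4

size-2^0 implicants → 0000(✓)  0001(✓)  0011(✓)  0100(✓)  0110(✓)  0111(✓)  1000(✓)  1011(✓)  1101(✓)  1111(✓)
size-2^1 implicants → -000  -011(✓)  -111(✓)  0-00  0-11(✓)  00-1  000-  01-0  011-  1-11(✓)  11-1
size-2^2 implicants → --11
Unchecked terms (primes): --11, -000, 0-00, 00-1, 000-, 01-0, 011-, 11-1
Minterm coverage:
  m0 ⊆ -000,0-00,000-
  m1 ⊆ 00-1,000-
  m6 ⊆ 01-0,011-
  m7 ⊆ --11,011-
  m8 ⊆ -000 [E]
  m13 ⊆ 11-1 [E]
  m15 ⊆ --11,11-1
E = {-000, 11-1}
Petrick residual → 00-1, 011-
Cover = b'c'd' + a'b'd + a'bc + abd  |cover|=4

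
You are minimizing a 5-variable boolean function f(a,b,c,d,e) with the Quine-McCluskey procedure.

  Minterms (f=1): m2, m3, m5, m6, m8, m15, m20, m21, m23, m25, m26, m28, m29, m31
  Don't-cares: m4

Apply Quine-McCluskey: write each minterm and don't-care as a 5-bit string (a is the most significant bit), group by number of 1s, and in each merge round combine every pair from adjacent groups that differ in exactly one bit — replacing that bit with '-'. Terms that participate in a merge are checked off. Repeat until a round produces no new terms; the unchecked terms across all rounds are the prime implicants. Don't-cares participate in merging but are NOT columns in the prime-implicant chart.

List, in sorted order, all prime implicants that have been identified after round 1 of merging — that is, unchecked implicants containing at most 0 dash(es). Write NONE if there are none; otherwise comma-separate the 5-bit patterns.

size-2^0 implicants → 00010(✓)  00011(✓)  00100(✓)  00101(✓)  00110(✓)  01000  01111(✓)  10100(✓)  10101(✓)  10111(✓)  11001(✓)  11010  11100(✓)  11101(✓)  11111(✓)
size-2^1 implicants → -0100(✓)  -0101(✓)  -1111  00-10  0001-  001-0  0010-(✓)  1-100(✓)  1-101(✓)  1-111(✓)  101-1(✓)  1010-(✓)  11-01  111-1(✓)  1110-(✓)
size-2^2 implicants → -010-  1-1-1  1-10-
Unchecked terms (primes): -010-, -1111, 00-10, 0001-, 001-0, 01000, 1-1-1, 1-10-, 11-01, 11010

01000, 11010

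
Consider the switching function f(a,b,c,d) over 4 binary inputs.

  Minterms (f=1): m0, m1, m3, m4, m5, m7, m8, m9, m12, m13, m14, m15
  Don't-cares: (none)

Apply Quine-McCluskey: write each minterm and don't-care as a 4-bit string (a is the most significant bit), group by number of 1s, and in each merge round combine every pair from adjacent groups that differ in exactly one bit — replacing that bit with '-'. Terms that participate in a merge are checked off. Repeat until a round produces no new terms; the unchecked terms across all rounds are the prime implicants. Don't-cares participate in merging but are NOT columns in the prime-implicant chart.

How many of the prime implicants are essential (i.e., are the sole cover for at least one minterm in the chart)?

3

Round 0: 0000✓ 0001✓ 0011✓ 0100✓ 0101✓ 0111✓ 1000✓ 1001✓ 1100✓ 1101✓ 1110✓ 1111✓
Round 1: -000✓ -001✓ -100✓ -101✓ -111✓ 0-00✓ 0-01✓ 0-11✓ 00-1✓ 000-✓ 01-1✓ 010-✓ 1-00✓ 1-01✓ 100-✓ 11-0✓ 11-1✓ 110-✓ 111-✓
Round 2: --00✓ --01✓ -00-✓ -1-1 -10-✓ 0--1 0-0-✓ 1-0-✓ 11--
Round 3: --0-
PIs = {--0-, -1-1, 0--1, 11--}
Coverage chart:
  m0: --0- ←essential
  m1: --0-,0--1
  m3: 0--1 ←essential
  m4: --0- ←essential
  m5: --0-,-1-1,0--1
  m7: -1-1,0--1
  m8: --0- ←essential
  m9: --0- ←essential
  m12: --0-,11--
  m13: --0-,-1-1,11--
  m14: 11-- ←essential
  m15: -1-1,11--
Essential: --0-, 0--1, 11--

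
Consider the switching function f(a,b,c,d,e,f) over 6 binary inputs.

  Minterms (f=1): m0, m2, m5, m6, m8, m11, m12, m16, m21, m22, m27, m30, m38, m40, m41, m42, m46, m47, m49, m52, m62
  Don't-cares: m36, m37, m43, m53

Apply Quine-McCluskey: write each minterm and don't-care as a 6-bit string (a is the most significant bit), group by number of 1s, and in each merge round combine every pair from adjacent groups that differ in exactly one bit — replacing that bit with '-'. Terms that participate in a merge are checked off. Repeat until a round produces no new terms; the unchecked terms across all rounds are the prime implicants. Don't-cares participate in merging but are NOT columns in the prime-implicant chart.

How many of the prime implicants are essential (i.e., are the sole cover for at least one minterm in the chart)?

size-2^0 implicants → 000000(✓)  000010(✓)  000101(✓)  000110(✓)  001000(✓)  001011(✓)  001100(✓)  010000(✓)  010101(✓)  010110(✓)  011011(✓)  011110(✓)  100100(✓)  100101(✓)  100110(✓)  101000(✓)  101001(✓)  101010(✓)  101011(✓)  101110(✓)  101111(✓)  110001(✓)  110100(✓)  110101(✓)  111110(✓)
size-2^1 implicants → -00101(✓)  -00110  -01000  -01011  -10101(✓)  -11110  0-0000  0-0101(✓)  0-0110  0-1011  00-000  000-10  0000-0  001-00  01-110  1-0100(✓)  1-0101(✓)  1-1110  10-110  1001-0  10010-(✓)  101-10(✓)  101-11(✓)  1010-0(✓)  1010-1(✓)  10100-(✓)  10101-(✓)  10111-(✓)  110-01  11010-(✓)
size-2^2 implicants → --0101  1-010-  101-1-  1010--
Unchecked terms (primes): --0101, -00110, -01000, -01011, -11110, 0-0000, 0-0110, 0-1011, 00-000, 000-10, 0000-0, 001-00, 01-110, 1-010-, 1-1110, 10-110, 1001-0, 101-1-, 1010--, 110-01
Minterm coverage:
  m0 ⊆ 0-0000,00-000,0000-0
  m2 ⊆ 000-10,0000-0
  m5 ⊆ --0101 [E]
  m6 ⊆ -00110,0-0110,000-10
  m8 ⊆ -01000,00-000,001-00
  m11 ⊆ -01011,0-1011
  m12 ⊆ 001-00 [E]
  m16 ⊆ 0-0000 [E]
  m21 ⊆ --0101 [E]
  m22 ⊆ 0-0110,01-110
  m27 ⊆ 0-1011 [E]
  m30 ⊆ -11110,01-110
  m38 ⊆ -00110,10-110,1001-0
  m40 ⊆ -01000,1010--
  m41 ⊆ 1010-- [E]
  m42 ⊆ 101-1-,1010--
  m46 ⊆ 1-1110,10-110,101-1-
  m47 ⊆ 101-1- [E]
  m49 ⊆ 110-01 [E]
  m52 ⊆ 1-010- [E]
  m62 ⊆ -11110,1-1110
E = {--0101, 0-0000, 0-1011, 001-00, 1-010-, 101-1-, 1010--, 110-01}

8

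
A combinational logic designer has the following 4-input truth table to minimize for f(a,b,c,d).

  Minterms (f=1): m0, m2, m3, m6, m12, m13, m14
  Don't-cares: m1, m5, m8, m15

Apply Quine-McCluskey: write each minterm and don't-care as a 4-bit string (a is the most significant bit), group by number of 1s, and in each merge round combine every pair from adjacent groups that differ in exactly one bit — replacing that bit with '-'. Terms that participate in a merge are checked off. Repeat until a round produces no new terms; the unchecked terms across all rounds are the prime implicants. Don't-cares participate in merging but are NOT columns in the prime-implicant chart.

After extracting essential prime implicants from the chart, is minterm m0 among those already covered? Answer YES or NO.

Round 0: 0000✓ 0001✓ 0010✓ 0011✓ 0101✓ 0110✓ 1000✓ 1100✓ 1101✓ 1110✓ 1111✓
Round 1: -000 -101 -110 0-01 0-10 00-0✓ 00-1✓ 000-✓ 001-✓ 1-00 11-0✓ 11-1✓ 110-✓ 111-✓
Round 2: 00-- 11--
PIs = {-000, -101, -110, 0-01, 0-10, 00--, 1-00, 11--}
Coverage chart:
  m0: -000,00--
  m2: 0-10,00--
  m3: 00-- ←essential
  m6: -110,0-10
  m12: 1-00,11--
  m13: -101,11--
  m14: -110,11--
Essential: 00--

YES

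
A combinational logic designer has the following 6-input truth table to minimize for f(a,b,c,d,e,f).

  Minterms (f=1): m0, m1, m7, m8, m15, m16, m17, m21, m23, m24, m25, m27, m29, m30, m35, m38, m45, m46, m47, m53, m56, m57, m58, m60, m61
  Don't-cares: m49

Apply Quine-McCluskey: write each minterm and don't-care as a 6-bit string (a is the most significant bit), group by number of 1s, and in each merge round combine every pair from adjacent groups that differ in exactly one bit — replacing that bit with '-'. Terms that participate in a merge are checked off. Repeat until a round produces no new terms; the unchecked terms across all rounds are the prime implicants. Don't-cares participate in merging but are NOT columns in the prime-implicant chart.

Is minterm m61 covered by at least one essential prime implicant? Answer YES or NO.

YES

[col 0] 000000*, 000001*, 000111*, 001000*, 001111*, 010000*, 010001*, 010101*, 010111*, 011000*, 011001*, 011011*, 011101*, 011110, 100011, 100110*, 101101*, 101110*, 101111*, 110001*, 110101*, 111000*, 111001*, 111010*, 111100*, 111101*
[col 1] -01111, -10001*, -10101*, -11000*, -11001*, -11101*, 0-0000*, 0-0001*, 0-0111, 0-1000*, 00-000*, 00-111, 00000-*, 01-000*, 01-001*, 01-101*, 010-01*, 01000-*, 0101-1, 011-01*, 0110-1, 01100-*, 1-1101, 10-110, 1011-1, 10111-, 11-001*, 11-101*, 110-01*, 111-00*, 111-01*, 1110-0, 11100-*, 11110-*
[col 2] -1-001*, -1-101*, -10-01*, -11-01*, -1100-, 0--000, 0-000-, 01--01*, 01-00-, 11--01*, 111-0-
[col 3] -1--01
Prime implicants: -01111, -1--01, -1100-, 0--000, 0-000-, 0-0111, 00-111, 01-00-, 0101-1, 0110-1, 011110, 1-1101, 10-110, 100011, 1011-1, 10111-, 111-0-, 1110-0
PI chart (minterm → PIs covering it):
  0 | 0--000,0-000-
  1 | 0-000-  (sole → essential)
  7 | 0-0111,00-111
  8 | 0--000  (sole → essential)
  15 | -01111,00-111
  16 | 0--000,0-000-,01-00-
  17 | -1--01,0-000-,01-00-
  21 | -1--01,0101-1
  23 | 0-0111,0101-1
  24 | -1100-,0--000,01-00-
  25 | -1--01,-1100-,01-00-,0110-1
  27 | 0110-1  (sole → essential)
  29 | -1--01  (sole → essential)
  30 | 011110  (sole → essential)
  35 | 100011  (sole → essential)
  38 | 10-110  (sole → essential)
  45 | 1-1101,1011-1
  46 | 10-110,10111-
  47 | -01111,1011-1,10111-
  53 | -1--01  (sole → essential)
  56 | -1100-,111-0-,1110-0
  57 | -1--01,-1100-,111-0-
  58 | 1110-0  (sole → essential)
  60 | 111-0-  (sole → essential)
  61 | -1--01,1-1101,111-0-
Essential prime implicants: -1--01, 0--000, 0-000-, 0110-1, 011110, 10-110, 100011, 111-0-, 1110-0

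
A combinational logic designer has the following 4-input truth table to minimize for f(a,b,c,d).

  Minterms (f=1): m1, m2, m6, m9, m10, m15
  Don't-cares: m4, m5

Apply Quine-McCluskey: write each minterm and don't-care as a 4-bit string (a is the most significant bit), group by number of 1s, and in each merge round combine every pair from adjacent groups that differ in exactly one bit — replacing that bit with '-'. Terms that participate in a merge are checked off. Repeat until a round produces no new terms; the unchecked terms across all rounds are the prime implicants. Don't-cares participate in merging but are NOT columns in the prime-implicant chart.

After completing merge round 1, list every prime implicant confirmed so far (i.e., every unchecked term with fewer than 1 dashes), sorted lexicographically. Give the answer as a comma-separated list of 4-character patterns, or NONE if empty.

1111

Round 0: 0001✓ 0010✓ 0100✓ 0101✓ 0110✓ 1001✓ 1010✓ 1111
Round 1: -001 -010 0-01 0-10 01-0 010-
PIs = {-001, -010, 0-01, 0-10, 01-0, 010-, 1111}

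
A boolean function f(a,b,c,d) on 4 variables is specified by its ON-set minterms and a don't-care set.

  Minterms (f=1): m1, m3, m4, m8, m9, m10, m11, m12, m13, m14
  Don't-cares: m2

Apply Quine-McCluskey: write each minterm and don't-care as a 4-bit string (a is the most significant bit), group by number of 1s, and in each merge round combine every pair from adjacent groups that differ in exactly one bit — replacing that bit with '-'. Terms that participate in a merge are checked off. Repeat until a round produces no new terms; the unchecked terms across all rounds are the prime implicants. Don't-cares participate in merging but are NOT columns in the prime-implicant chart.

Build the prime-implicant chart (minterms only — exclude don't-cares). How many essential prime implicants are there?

[col 0] 0001*, 0010*, 0011*, 0100*, 1000*, 1001*, 1010*, 1011*, 1100*, 1101*, 1110*
[col 1] -001*, -010*, -011*, -100, 00-1*, 001-*, 1-00*, 1-01*, 1-10*, 10-0*, 10-1*, 100-*, 101-*, 11-0*, 110-*
[col 2] -0-1, -01-, 1--0, 1-0-, 10--
Prime implicants: -0-1, -01-, -100, 1--0, 1-0-, 10--
PI chart (minterm → PIs covering it):
  1 | -0-1  (sole → essential)
  3 | -0-1,-01-
  4 | -100  (sole → essential)
  8 | 1--0,1-0-,10--
  9 | -0-1,1-0-,10--
  10 | -01-,1--0,10--
  11 | -0-1,-01-,10--
  12 | -100,1--0,1-0-
  13 | 1-0-  (sole → essential)
  14 | 1--0  (sole → essential)
Essential prime implicants: -0-1, -100, 1--0, 1-0-

4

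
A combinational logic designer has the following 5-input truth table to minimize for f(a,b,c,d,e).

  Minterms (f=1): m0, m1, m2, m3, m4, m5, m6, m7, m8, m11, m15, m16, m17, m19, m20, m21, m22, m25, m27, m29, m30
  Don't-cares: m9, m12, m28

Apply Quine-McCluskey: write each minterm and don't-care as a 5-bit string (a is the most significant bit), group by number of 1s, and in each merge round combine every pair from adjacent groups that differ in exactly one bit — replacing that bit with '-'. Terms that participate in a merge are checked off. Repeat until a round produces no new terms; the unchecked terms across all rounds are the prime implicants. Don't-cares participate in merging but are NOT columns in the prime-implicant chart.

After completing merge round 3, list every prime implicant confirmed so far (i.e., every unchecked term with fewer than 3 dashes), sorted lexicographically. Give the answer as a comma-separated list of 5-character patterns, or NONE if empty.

[col 0] 00000*, 00001*, 00010*, 00011*, 00100*, 00101*, 00110*, 00111*, 01000*, 01001*, 01011*, 01100*, 01111*, 10000*, 10001*, 10011*, 10100*, 10101*, 10110*, 11001*, 11011*, 11100*, 11101*, 11110*
[col 1] -0000*, -0001*, -0011*, -0100*, -0101*, -0110*, -1001*, -1011*, -1100*, 0-000*, 0-001*, 0-011*, 0-100*, 0-111*, 00-00*, 00-01*, 00-10*, 00-11*, 000-0*, 000-1*, 0000-*, 0001-*, 001-0*, 001-1*, 0010-*, 0011-*, 01-00*, 01-11*, 010-1*, 0100-*, 1-001*, 1-011*, 1-100*, 1-101*, 1-110*, 10-00*, 10-01*, 100-1*, 1000-*, 101-0*, 1010-*, 11-01*, 110-1*, 111-0*, 1110-*
[col 2] --001*, --011*, --100, -0-00*, -0-01*, -00-1*, -000-*, -01-0, -010-*, -10-1*, 0--00, 0--11, 0-0-1*, 0-00-, 00--0*, 00--1*, 00-0-*, 00-1-*, 000--*, 001--*, 1--01, 1-0-1*, 1-1-0, 1-10-, 10-0-*
[col 3] --0-1, -0-0-, 00---
Prime implicants: --0-1, --100, -0-0-, -01-0, 0--00, 0--11, 0-00-, 00---, 1--01, 1-1-0, 1-10-

--100, -01-0, 0--00, 0--11, 0-00-, 1--01, 1-1-0, 1-10-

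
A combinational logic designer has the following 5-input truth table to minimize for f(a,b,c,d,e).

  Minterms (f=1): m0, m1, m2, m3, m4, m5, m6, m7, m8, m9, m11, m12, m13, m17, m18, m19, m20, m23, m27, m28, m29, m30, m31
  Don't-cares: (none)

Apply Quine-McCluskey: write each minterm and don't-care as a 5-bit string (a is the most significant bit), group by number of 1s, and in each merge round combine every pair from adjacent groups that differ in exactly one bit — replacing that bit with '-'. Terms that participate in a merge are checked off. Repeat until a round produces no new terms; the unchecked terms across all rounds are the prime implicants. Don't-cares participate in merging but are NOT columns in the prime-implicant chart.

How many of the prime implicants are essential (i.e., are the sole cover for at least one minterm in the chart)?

6

Round 0: 00000✓ 00001✓ 00010✓ 00011✓ 00100✓ 00101✓ 00110✓ 00111✓ 01000✓ 01001✓ 01011✓ 01100✓ 01101✓ 10001✓ 10010✓ 10011✓ 10100✓ 10111✓ 11011✓ 11100✓ 11101✓ 11110✓ 11111✓
Round 1: -0001✓ -0010✓ -0011✓ -0100✓ -0111✓ -1011✓ -1100✓ -1101✓ 0-000✓ 0-001✓ 0-011✓ 0-100✓ 0-101✓ 00-00✓ 00-01✓ 00-10✓ 00-11✓ 000-0✓ 000-1✓ 0000-✓ 0001-✓ 001-0✓ 001-1✓ 0010-✓ 0011-✓ 01-00✓ 01-01✓ 010-1✓ 0100-✓ 0110-✓ 1-011✓ 1-100✓ 1-111✓ 10-11✓ 100-1✓ 1001-✓ 11-11✓ 111-0✓ 111-1✓ 1110-✓ 1111-✓
Round 2: --011 --100 -0-11 -00-1 -001- -110- 0--00✓ 0--01✓ 0-0-1 0-00-✓ 0-10-✓ 00--0✓ 00--1✓ 00-0-✓ 00-1-✓ 000--✓ 001--✓ 01-0-✓ 1--11 111--
Round 3: 0--0- 00---
PIs = {--011, --100, -0-11, -00-1, -001-, -110-, 0--0-, 0-0-1, 00---, 1--11, 111--}
Coverage chart:
  m0: 0--0-,00---
  m1: -00-1,0--0-,0-0-1,00---
  m2: -001-,00---
  m3: --011,-0-11,-00-1,-001-,0-0-1,00---
  m4: --100,0--0-,00---
  m5: 0--0-,00---
  m6: 00--- ←essential
  m7: -0-11,00---
  m8: 0--0- ←essential
  m9: 0--0-,0-0-1
  m11: --011,0-0-1
  m12: --100,-110-,0--0-
  m13: -110-,0--0-
  m17: -00-1 ←essential
  m18: -001- ←essential
  m19: --011,-0-11,-00-1,-001-,1--11
  m20: --100 ←essential
  m23: -0-11,1--11
  m27: --011,1--11
  m28: --100,-110-,111--
  m29: -110-,111--
  m30: 111-- ←essential
  m31: 1--11,111--
Essential: --100, -00-1, -001-, 0--0-, 00---, 111--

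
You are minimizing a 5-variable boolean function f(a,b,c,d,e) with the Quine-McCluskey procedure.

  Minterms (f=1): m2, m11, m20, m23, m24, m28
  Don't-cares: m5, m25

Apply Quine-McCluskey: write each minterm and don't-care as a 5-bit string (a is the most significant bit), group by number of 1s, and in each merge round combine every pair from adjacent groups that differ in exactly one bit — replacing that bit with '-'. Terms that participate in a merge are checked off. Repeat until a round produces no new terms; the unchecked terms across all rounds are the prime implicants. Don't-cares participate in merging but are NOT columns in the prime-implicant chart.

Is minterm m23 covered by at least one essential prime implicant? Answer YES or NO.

YES

Round 0: 00010 00101 01011 10100✓ 10111 11000✓ 11001✓ 11100✓
Round 1: 1-100 11-00 1100-
PIs = {00010, 00101, 01011, 1-100, 10111, 11-00, 1100-}
Coverage chart:
  m2: 00010 ←essential
  m11: 01011 ←essential
  m20: 1-100 ←essential
  m23: 10111 ←essential
  m24: 11-00,1100-
  m28: 1-100,11-00
Essential: 00010, 01011, 1-100, 10111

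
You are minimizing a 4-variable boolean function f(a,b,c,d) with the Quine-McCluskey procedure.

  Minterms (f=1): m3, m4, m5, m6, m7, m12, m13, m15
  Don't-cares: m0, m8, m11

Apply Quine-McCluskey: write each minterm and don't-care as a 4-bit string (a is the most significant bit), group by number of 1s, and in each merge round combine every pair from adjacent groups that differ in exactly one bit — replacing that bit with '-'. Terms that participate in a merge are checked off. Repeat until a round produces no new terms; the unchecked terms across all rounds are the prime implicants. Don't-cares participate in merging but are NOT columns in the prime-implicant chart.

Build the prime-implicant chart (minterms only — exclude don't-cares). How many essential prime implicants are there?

[col 0] 0000*, 0011*, 0100*, 0101*, 0110*, 0111*, 1000*, 1011*, 1100*, 1101*, 1111*
[col 1] -000*, -011*, -100*, -101*, -111*, 0-00*, 0-11*, 01-0*, 01-1*, 010-*, 011-*, 1-00*, 1-11*, 11-1*, 110-*
[col 2] --00, --11, -1-1, -10-, 01--
Prime implicants: --00, --11, -1-1, -10-, 01--
PI chart (minterm → PIs covering it):
  3 | --11  (sole → essential)
  4 | --00,-10-,01--
  5 | -1-1,-10-,01--
  6 | 01--  (sole → essential)
  7 | --11,-1-1,01--
  12 | --00,-10-
  13 | -1-1,-10-
  15 | --11,-1-1
Essential prime implicants: --11, 01--

2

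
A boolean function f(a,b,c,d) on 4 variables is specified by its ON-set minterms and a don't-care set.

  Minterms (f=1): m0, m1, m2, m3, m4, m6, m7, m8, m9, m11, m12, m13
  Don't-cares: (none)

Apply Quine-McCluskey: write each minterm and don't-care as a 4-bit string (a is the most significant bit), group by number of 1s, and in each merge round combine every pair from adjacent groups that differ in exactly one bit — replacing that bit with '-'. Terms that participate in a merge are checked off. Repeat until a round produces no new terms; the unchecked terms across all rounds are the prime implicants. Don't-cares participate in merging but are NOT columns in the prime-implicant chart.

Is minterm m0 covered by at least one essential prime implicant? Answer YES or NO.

NO

[col 0] 0000*, 0001*, 0010*, 0011*, 0100*, 0110*, 0111*, 1000*, 1001*, 1011*, 1100*, 1101*
[col 1] -000*, -001*, -011*, -100*, 0-00*, 0-10*, 0-11*, 00-0*, 00-1*, 000-*, 001-*, 01-0*, 011-*, 1-00*, 1-01*, 10-1*, 100-*, 110-*
[col 2] --00, -0-1, -00-, 0--0, 0-1-, 00--, 1-0-
Prime implicants: --00, -0-1, -00-, 0--0, 0-1-, 00--, 1-0-
PI chart (minterm → PIs covering it):
  0 | --00,-00-,0--0,00--
  1 | -0-1,-00-,00--
  2 | 0--0,0-1-,00--
  3 | -0-1,0-1-,00--
  4 | --00,0--0
  6 | 0--0,0-1-
  7 | 0-1-  (sole → essential)
  8 | --00,-00-,1-0-
  9 | -0-1,-00-,1-0-
  11 | -0-1  (sole → essential)
  12 | --00,1-0-
  13 | 1-0-  (sole → essential)
Essential prime implicants: -0-1, 0-1-, 1-0-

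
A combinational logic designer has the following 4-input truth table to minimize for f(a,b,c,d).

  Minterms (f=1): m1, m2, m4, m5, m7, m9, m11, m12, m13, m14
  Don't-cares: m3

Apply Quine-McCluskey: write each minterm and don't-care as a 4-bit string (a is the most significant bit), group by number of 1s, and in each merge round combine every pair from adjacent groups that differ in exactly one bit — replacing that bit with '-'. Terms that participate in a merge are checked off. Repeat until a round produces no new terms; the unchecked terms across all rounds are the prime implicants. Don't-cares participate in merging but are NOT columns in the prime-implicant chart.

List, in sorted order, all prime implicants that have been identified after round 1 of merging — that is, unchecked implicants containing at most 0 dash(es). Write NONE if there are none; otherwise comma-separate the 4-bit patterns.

NONE

Round 0: 0001✓ 0010✓ 0011✓ 0100✓ 0101✓ 0111✓ 1001✓ 1011✓ 1100✓ 1101✓ 1110✓
Round 1: -001✓ -011✓ -100✓ -101✓ 0-01✓ 0-11✓ 00-1✓ 001- 01-1✓ 010-✓ 1-01✓ 10-1✓ 11-0 110-✓
Round 2: --01 -0-1 -10- 0--1
PIs = {--01, -0-1, -10-, 0--1, 001-, 11-0}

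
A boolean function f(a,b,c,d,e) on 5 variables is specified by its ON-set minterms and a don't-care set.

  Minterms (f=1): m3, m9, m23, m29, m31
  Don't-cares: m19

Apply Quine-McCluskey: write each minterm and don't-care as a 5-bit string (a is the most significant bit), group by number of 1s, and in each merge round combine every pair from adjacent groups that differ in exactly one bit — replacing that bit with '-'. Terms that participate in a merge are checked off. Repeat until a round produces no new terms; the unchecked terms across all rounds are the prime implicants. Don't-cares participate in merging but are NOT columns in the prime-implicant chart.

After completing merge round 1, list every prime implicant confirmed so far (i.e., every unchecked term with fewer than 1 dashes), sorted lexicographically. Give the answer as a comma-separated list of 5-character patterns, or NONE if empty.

[col 0] 00011*, 01001, 10011*, 10111*, 11101*, 11111*
[col 1] -0011, 1-111, 10-11, 111-1
Prime implicants: -0011, 01001, 1-111, 10-11, 111-1

01001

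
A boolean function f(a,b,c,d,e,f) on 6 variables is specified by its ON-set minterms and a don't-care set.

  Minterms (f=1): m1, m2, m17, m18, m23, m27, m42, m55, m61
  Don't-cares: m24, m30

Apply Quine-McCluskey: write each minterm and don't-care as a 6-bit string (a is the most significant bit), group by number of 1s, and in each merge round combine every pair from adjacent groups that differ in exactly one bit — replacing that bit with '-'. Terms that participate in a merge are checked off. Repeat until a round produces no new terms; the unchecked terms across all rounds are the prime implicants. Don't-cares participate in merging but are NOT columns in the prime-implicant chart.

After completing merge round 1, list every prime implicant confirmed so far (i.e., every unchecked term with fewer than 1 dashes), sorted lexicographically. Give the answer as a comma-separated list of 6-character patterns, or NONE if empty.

Round 0: 000001✓ 000010✓ 010001✓ 010010✓ 010111✓ 011000 011011 011110 101010 110111✓ 111101
Round 1: -10111 0-0001 0-0010
PIs = {-10111, 0-0001, 0-0010, 011000, 011011, 011110, 101010, 111101}

011000, 011011, 011110, 101010, 111101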